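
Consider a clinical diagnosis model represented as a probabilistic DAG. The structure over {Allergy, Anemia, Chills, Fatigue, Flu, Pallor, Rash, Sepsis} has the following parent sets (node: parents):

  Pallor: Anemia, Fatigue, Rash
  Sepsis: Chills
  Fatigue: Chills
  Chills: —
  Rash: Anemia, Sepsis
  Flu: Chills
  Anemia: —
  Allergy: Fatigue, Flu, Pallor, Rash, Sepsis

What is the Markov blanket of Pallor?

{Allergy, Anemia, Fatigue, Flu, Rash, Sepsis}

The Markov blanket of a node is its parents, its children, and the other parents of its children.
Parents of Pallor: Anemia, Fatigue, Rash.
Pallor's children: Allergy.
For each child, the remaining parents (spouses of Pallor):
  Allergy: Fatigue, Flu, Rash, Sepsis
So the Markov blanket of Pallor is {Allergy, Anemia, Fatigue, Flu, Rash, Sepsis}.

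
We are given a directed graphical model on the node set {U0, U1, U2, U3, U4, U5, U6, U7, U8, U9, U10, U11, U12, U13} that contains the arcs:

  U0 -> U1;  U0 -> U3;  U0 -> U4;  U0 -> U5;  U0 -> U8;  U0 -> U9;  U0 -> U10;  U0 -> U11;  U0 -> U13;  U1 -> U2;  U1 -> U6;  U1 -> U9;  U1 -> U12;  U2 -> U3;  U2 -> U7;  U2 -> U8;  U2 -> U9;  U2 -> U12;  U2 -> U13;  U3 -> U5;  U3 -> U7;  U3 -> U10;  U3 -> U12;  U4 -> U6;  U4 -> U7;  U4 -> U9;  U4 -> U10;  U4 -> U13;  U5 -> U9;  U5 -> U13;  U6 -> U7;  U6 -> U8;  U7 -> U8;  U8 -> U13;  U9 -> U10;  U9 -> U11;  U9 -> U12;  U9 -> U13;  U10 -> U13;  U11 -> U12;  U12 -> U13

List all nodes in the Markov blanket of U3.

{U0, U1, U2, U4, U5, U6, U7, U9, U10, U11, U12}

Recall MB(v) = parents ∪ children ∪ spouses, where spouses are the other parents of v's children.
Parents of U3: U0, U2.
U3 has children U5, U7, U10, U12.
Other parents of U3's children:
  U5: U0
  U7: U2, U4, U6
  U10: U0, U4, U9
  U12: U1, U2, U9, U11
Taking the union gives {U0, U1, U2, U4, U5, U6, U7, U9, U10, U11, U12}.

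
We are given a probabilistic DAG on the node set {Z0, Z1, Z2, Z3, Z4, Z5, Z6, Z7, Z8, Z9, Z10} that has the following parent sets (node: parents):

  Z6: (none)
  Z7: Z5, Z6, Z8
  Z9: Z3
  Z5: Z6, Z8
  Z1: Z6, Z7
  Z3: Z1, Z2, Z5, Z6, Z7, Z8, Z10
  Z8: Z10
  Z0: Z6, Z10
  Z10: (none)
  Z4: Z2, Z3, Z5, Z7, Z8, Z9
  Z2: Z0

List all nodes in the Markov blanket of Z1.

Z1 has parents Z6, Z7.
Children of Z1: Z3.
Other parents of Z1's children:
  parents(Z3) \ {Z1} = {Z2, Z5, Z6, Z7, Z8, Z10}.
Taking the union gives {Z2, Z3, Z5, Z6, Z7, Z8, Z10}.

{Z2, Z3, Z5, Z6, Z7, Z8, Z10}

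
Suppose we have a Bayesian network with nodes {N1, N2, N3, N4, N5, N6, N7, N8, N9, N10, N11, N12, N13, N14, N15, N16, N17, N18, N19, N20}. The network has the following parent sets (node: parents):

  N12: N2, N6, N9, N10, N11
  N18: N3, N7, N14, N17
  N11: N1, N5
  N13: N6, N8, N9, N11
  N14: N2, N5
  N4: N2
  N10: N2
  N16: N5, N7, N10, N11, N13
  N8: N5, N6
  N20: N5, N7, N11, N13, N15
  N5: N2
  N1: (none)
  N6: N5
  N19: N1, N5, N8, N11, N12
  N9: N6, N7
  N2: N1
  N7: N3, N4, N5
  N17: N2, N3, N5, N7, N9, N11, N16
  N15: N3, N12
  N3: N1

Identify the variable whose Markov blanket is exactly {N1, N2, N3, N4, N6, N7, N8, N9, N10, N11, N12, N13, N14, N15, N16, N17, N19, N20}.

N5

The target node must have every member of {N1, N2, N3, N4, N6, N7, N8, N9, N10, N11, N12, N13, N14, N15, N16, N17, N19, N20} as a parent, child, or co-parent, and no others.
Parents of N5: N2; children: N6, N7, N8, N11, N14, N16, N17, N19, N20; co-parents: N1, N2, N3, N4, N6, N7, N8, N9, N10, N11, N12, N13, N15, N16.
These exactly cover the given set, so the node is N5.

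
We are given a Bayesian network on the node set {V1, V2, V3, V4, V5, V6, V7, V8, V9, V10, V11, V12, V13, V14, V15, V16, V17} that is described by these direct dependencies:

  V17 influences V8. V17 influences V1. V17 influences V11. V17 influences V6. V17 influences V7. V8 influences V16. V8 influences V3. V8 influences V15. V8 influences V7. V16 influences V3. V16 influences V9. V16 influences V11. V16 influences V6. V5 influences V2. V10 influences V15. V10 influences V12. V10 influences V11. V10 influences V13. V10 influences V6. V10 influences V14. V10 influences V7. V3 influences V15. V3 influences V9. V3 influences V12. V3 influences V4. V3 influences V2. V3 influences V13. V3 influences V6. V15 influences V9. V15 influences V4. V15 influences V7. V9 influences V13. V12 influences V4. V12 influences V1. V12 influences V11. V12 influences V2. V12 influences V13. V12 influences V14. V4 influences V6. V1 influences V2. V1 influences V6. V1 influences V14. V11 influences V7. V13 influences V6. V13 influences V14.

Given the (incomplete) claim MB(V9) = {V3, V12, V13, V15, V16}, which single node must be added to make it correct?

Parents of V9: V3, V15, V16.
V9 has child V13.
Parents of each child, excluding V9:
  V13 also has parents V3, V10, V12.
MB(V9) = {V3, V10, V12, V13, V15, V16}.
Comparing with the claimed set, V10 is missing.

V10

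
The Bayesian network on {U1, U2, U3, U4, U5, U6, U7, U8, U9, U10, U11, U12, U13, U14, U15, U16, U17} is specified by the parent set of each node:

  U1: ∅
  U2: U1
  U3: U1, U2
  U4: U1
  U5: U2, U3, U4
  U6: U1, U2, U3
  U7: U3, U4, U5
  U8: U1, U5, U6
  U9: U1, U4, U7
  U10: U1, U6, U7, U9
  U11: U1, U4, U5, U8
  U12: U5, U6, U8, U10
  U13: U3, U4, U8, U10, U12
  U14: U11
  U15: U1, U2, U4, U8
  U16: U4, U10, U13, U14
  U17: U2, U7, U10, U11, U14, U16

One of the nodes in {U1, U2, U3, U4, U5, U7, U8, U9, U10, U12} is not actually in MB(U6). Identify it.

Parents of U6: U1, U2, U3.
U6 has children U8, U10, U12.
For each child, the remaining parents (spouses of U6):
  parents(U8) \ {U6} = {U1, U5}.
  parents(U10) \ {U6} = {U1, U7, U9}.
  U12 also has parents U5, U8, U10.
MB(U6) = {U1, U2, U3, U5, U7, U8, U9, U10, U12}.
U4 is neither a parent, child, nor co-parent of U6, so it does not belong.

U4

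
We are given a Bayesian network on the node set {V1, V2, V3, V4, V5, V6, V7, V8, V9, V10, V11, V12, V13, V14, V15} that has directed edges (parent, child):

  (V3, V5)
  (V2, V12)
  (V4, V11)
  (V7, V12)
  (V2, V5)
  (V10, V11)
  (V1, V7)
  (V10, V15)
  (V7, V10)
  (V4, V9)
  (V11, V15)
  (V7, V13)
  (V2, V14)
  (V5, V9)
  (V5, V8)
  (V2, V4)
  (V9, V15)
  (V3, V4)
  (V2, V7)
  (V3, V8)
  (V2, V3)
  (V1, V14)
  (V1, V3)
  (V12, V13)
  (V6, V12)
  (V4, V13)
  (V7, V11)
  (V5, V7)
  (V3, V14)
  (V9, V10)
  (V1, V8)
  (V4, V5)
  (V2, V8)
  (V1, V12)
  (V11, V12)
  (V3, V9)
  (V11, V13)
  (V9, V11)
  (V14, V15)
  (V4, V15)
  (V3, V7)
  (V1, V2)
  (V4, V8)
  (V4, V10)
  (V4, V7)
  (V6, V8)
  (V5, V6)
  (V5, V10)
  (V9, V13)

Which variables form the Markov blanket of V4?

Children of V4: V5, V7, V8, V9, V10, V11, V13, V15.
V4 has parents V2, V3.
Parents of each child, excluding V4:
  parents(V5) \ {V4} = {V2, V3}.
  parents(V7) \ {V4} = {V1, V2, V3, V5}.
  parents(V8) \ {V4} = {V1, V2, V3, V5, V6}.
  parents(V9) \ {V4} = {V3, V5}.
  V10's other parents are V5, V7, V9.
  parents(V11) \ {V4} = {V7, V9, V10}.
  parents(V13) \ {V4} = {V7, V9, V11, V12}.
  parents(V15) \ {V4} = {V9, V10, V11, V14}.
So the Markov blanket of V4 is {V1, V2, V3, V5, V6, V7, V8, V9, V10, V11, V12, V13, V14, V15}.

{V1, V2, V3, V5, V6, V7, V8, V9, V10, V11, V12, V13, V14, V15}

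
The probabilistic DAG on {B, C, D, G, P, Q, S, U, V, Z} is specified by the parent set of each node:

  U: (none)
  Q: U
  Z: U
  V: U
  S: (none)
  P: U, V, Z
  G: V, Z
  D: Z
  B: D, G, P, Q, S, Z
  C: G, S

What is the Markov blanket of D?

{B, G, P, Q, S, Z}

The Markov blanket of a node is its parents, its children, and the other parents of its children.
D's children: B.
Parents of D: Z.
For each child, the remaining parents (spouses of D):
  parents(B) \ {D} = {G, P, Q, S, Z}.
So the Markov blanket of D is {B, G, P, Q, S, Z}.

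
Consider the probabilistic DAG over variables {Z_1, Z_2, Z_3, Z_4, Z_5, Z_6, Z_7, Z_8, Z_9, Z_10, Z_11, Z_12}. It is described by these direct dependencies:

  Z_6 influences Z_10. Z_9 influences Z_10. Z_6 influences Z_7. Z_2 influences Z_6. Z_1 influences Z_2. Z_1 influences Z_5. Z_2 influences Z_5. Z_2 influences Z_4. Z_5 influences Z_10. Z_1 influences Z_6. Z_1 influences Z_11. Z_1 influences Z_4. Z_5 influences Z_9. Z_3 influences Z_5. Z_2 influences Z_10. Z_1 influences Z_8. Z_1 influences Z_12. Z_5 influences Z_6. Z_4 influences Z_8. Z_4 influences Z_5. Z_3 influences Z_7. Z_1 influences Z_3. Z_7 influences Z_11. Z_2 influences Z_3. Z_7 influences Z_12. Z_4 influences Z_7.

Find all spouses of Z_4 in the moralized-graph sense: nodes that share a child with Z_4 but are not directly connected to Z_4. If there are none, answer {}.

{Z_3, Z_6}

Children of Z_4: Z_5, Z_7, Z_8.
  Z_5: Z_1, Z_2, Z_3
  Z_7: Z_3, Z_6
  Z_8: Z_1
Excluding nodes already adjacent to Z_4 (Z_1, Z_2, Z_5, Z_7, Z_8), the co-parent-only contribution is {Z_3, Z_6}.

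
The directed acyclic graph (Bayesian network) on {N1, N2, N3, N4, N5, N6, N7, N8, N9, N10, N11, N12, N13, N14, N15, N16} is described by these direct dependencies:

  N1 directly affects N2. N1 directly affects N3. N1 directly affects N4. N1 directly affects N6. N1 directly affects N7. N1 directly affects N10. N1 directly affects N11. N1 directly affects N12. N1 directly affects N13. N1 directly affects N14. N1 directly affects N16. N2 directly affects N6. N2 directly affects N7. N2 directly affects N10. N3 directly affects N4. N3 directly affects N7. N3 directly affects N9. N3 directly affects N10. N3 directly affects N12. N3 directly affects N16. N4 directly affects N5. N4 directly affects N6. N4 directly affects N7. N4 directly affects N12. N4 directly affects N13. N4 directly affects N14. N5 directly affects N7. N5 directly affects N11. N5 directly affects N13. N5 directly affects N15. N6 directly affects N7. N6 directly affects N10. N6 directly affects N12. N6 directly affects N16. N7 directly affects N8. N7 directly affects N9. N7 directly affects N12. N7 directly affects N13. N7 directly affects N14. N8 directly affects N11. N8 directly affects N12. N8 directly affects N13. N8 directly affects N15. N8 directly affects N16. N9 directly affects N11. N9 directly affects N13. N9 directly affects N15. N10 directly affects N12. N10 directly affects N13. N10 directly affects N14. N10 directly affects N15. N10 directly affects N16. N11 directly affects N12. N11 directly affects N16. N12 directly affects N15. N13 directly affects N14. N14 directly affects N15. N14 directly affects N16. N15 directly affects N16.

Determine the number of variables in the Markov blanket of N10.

15

Recall MB(v) = parents ∪ children ∪ spouses, where spouses are the other parents of v's children.
N10's children: N12, N13, N14, N15, N16.
N10 has parents N1, N2, N3, N6.
Co-parents of N10 (other parents of its children):
  N12: N1, N3, N4, N6, N7, N8, N11
  N13: N1, N4, N5, N7, N8, N9
  N14: N1, N4, N7, N13
  N15: N5, N8, N9, N12, N14
  N16: N1, N3, N6, N8, N11, N14, N15
MB(N10) = {N1, N2, N3, N4, N5, N6, N7, N8, N9, N11, N12, N13, N14, N15, N16}, which has 15 nodes.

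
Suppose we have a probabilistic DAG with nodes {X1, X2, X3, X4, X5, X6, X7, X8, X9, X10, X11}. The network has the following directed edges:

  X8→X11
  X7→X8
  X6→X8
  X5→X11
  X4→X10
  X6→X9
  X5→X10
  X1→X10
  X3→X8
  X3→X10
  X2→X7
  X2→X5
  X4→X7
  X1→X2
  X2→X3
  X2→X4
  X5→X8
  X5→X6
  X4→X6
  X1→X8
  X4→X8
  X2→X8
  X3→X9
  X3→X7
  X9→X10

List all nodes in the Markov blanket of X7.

Recall MB(v) = parents ∪ children ∪ spouses, where spouses are the other parents of v's children.
X7's parents: X2, X3, X4.
X7's children: X8.
For each child, the remaining parents (spouses of X7):
  X8: X1, X2, X3, X4, X5, X6
MB(X7) = {X1, X2, X3, X4, X5, X6, X8}.

{X1, X2, X3, X4, X5, X6, X8}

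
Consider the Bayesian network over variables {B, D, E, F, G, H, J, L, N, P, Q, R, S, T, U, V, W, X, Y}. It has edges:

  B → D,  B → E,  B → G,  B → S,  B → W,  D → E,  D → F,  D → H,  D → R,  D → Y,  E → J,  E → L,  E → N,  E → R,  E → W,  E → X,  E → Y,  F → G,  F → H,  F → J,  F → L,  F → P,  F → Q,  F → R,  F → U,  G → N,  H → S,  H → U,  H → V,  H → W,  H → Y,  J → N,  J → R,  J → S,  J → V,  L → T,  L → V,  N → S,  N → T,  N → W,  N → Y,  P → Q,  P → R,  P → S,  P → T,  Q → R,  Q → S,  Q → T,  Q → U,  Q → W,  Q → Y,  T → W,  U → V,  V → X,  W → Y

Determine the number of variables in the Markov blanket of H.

15

By definition, MB(H) is built from H's parents, H's children, and the co-parents of H.
H has children S, U, V, W, Y.
H's parents: D, F.
For each child, the remaining parents (spouses of H):
  parents(S) \ {H} = {B, J, N, P, Q}.
  U also has parents F, Q.
  parents(V) \ {H} = {J, L, U}.
  W's other parents are B, E, N, Q, T.
  Y's other parents are D, E, N, Q, W.
MB(H) = {B, D, E, F, J, L, N, P, Q, S, T, U, V, W, Y}, which has 15 nodes.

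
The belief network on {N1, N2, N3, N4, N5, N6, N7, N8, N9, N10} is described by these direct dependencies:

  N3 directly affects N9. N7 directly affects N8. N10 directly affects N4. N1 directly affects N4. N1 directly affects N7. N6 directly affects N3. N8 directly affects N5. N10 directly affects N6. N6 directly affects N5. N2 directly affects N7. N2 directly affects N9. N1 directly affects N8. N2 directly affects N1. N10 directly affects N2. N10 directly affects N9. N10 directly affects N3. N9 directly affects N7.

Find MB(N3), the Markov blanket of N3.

The Markov blanket of a node is its parents, its children, and the other parents of its children.
Parents of N3: N6, N10.
N3's children: N9.
Other parents of N3's children:
  N9 also has parents N2, N10.
MB(N3) = {N2, N6, N9, N10}.

{N2, N6, N9, N10}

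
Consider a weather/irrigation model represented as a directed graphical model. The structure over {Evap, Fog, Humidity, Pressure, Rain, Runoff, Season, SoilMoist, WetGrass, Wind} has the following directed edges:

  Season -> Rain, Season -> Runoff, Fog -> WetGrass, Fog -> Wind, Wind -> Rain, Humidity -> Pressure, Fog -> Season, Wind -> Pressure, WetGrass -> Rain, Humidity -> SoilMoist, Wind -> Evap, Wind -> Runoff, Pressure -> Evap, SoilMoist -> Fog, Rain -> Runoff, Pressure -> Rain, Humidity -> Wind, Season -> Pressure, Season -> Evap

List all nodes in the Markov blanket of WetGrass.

{Fog, Pressure, Rain, Season, Wind}

Parents of WetGrass: Fog.
WetGrass's children: Rain.
Co-parents of WetGrass (other parents of its children):
  parents(Rain) \ {WetGrass} = {Pressure, Season, Wind}.
MB(WetGrass) = {Fog, Pressure, Rain, Season, Wind}.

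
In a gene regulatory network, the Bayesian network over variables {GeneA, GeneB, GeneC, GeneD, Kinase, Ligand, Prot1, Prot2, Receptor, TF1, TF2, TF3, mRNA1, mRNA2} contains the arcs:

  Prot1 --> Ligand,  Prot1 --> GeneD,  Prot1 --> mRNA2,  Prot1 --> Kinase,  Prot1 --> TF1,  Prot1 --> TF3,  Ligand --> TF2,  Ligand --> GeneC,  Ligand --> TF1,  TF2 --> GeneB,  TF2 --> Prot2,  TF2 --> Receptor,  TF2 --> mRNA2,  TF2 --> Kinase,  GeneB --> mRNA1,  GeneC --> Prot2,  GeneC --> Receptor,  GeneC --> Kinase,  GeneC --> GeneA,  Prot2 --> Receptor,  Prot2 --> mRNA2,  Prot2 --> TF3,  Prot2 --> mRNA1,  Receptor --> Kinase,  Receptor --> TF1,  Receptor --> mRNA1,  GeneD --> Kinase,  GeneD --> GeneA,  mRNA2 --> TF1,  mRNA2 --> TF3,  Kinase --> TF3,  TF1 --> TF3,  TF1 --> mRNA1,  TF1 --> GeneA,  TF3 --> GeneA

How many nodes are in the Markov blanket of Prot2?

10

Prot2 has parents GeneC, TF2.
Children of Prot2: Receptor, TF3, mRNA1, mRNA2.
Other parents of Prot2's children:
  Receptor: GeneC, TF2
  mRNA2: Prot1, TF2
  TF3: Kinase, Prot1, TF1, mRNA2
  mRNA1: GeneB, Receptor, TF1
MB(Prot2) = {GeneB, GeneC, Kinase, Prot1, Receptor, TF1, TF2, TF3, mRNA1, mRNA2}, which has 10 nodes.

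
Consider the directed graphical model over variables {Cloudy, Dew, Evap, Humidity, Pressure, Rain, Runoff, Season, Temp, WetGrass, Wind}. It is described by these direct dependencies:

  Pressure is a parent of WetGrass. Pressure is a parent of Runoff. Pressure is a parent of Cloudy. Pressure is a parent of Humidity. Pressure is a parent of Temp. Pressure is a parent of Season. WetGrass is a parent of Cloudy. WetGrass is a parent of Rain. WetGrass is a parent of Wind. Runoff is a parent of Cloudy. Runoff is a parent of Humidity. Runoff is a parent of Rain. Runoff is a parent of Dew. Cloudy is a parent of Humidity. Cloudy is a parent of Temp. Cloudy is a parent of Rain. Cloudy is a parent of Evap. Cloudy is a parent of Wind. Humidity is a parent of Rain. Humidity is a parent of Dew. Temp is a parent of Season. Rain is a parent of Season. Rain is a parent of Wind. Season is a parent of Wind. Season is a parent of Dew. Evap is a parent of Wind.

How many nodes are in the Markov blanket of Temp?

Parents of Temp: Cloudy, Pressure.
Ch(Temp) = {Season}.
Parents of each child, excluding Temp:
  Season: Pressure, Rain
MB(Temp) = {Cloudy, Pressure, Rain, Season}, which has 4 nodes.

4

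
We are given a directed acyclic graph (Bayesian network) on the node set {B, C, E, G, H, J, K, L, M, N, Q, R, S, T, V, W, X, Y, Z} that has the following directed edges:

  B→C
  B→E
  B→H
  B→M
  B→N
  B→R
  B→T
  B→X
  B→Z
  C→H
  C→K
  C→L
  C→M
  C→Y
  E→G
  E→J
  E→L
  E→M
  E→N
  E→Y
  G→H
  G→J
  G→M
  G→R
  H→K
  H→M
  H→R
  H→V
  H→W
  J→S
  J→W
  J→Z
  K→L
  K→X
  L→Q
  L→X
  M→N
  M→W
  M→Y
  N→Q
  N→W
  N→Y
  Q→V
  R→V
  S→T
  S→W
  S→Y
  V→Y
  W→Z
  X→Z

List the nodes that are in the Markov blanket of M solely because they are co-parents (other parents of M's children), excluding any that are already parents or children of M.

Children of M: N, W, Y.
  N also has parents B, E.
  W's other parents are H, J, N, S.
  Y's other parents are C, E, N, S, V.
Excluding nodes already adjacent to M (B, C, E, G, H, N, W, Y), the co-parent-only contribution is {J, S, V}.

{J, S, V}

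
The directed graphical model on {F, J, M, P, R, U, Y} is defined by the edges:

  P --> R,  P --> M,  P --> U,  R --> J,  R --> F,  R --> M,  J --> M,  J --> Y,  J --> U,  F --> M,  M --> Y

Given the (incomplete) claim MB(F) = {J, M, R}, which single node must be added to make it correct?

P

Recall MB(v) = parents ∪ children ∪ spouses, where spouses are the other parents of v's children.
F's parents: R.
Children of F: M.
Parents of each child, excluding F:
  M also has parents J, P, R.
MB(F) = {J, M, P, R}.
Comparing with the claimed set, P is missing.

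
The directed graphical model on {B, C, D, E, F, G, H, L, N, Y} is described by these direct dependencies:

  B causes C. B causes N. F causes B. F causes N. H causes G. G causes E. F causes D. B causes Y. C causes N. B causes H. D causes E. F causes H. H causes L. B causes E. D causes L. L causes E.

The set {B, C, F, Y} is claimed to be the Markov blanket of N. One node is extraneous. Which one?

Ch(N) = {}.
N has parents B, C, F.
N has no children, so there are no co-parents.
MB(N) = {B, C, F}.
Y is neither a parent, child, nor co-parent of N, so it does not belong.

Y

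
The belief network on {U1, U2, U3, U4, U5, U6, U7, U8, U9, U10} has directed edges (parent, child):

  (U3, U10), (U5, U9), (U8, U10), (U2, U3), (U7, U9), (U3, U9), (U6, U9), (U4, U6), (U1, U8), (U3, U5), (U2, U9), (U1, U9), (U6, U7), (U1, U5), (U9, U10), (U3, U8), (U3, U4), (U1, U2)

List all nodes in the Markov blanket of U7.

A node's Markov blanket = Pa ∪ Ch ∪ (parents of Ch other than the node itself).
Pa(U7) = {U6}.
Children of U7: U9.
Co-parents of U7 (other parents of its children):
  U9 also has parents U1, U2, U3, U5, U6.
MB(U7) = {U1, U2, U3, U5, U6, U9}.

{U1, U2, U3, U5, U6, U9}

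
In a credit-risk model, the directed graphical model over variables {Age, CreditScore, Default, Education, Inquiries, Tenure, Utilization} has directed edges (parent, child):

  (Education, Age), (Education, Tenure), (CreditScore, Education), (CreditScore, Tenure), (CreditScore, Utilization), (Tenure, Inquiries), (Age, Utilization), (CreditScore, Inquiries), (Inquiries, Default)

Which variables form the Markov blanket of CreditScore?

Recall MB(v) = parents ∪ children ∪ spouses, where spouses are the other parents of v's children.
CreditScore has children Education, Inquiries, Tenure, Utilization.
Pa(CreditScore) = {}.
For each child, the remaining parents (spouses of CreditScore):
  Education: no additional parents.
  Tenure also has parent Education.
  Utilization also has parent Age.
  Inquiries's other parent is Tenure.
MB(CreditScore) = {Age, Education, Inquiries, Tenure, Utilization}.

{Age, Education, Inquiries, Tenure, Utilization}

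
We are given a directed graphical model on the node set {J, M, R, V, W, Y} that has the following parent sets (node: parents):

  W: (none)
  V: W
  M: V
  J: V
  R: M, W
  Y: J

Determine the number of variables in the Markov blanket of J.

By definition, MB(J) is built from J's parents, J's children, and the co-parents of J.
J's parents: V.
Children of J: Y.
Parents of each child, excluding J:
  Y: no additional parents.
MB(J) = {V, Y}, which has 2 nodes.

2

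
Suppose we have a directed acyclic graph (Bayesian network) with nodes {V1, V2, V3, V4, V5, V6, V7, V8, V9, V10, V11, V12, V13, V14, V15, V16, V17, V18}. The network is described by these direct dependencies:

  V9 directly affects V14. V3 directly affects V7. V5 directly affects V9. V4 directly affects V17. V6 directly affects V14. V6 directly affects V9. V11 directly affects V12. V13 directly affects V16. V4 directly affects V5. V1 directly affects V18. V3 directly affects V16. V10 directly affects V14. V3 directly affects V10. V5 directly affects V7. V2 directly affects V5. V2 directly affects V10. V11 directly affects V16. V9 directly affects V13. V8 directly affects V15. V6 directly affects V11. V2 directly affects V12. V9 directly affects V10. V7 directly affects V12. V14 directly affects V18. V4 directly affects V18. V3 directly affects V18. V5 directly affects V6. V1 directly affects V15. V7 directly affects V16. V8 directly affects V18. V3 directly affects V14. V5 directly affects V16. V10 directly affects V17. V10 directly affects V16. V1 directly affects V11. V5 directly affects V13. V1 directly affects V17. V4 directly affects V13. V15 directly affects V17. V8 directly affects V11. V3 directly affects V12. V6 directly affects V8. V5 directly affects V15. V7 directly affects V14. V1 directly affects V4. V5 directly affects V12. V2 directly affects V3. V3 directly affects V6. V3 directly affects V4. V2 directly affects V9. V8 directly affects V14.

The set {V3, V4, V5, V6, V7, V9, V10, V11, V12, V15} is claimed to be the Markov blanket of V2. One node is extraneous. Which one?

V15

Pa(V2) = {}.
Children of V2: V3, V5, V9, V10, V12.
Other parents of V2's children:
  V3 has no other parent.
  V5 also has parent V4.
  V9 also has parents V5, V6.
  V10 also has parents V3, V9.
  V12 also has parents V3, V5, V7, V11.
MB(V2) = {V3, V4, V5, V6, V7, V9, V10, V11, V12}.
V15 is neither a parent, child, nor co-parent of V2, so it does not belong.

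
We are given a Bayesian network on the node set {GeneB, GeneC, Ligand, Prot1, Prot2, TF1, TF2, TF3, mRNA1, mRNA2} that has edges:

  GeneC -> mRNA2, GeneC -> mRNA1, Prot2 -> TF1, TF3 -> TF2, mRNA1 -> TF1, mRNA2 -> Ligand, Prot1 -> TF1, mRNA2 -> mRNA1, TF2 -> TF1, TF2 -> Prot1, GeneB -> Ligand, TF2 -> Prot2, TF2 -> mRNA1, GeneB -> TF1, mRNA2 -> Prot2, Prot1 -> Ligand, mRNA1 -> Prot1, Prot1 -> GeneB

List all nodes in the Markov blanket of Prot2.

A node's Markov blanket = Pa ∪ Ch ∪ (parents of Ch other than the node itself).
Parents of Prot2: TF2, mRNA2.
Prot2 has child TF1.
Other parents of Prot2's children:
  parents(TF1) \ {Prot2} = {GeneB, Prot1, TF2, mRNA1}.
Taking the union gives {GeneB, Prot1, TF1, TF2, mRNA1, mRNA2}.

{GeneB, Prot1, TF1, TF2, mRNA1, mRNA2}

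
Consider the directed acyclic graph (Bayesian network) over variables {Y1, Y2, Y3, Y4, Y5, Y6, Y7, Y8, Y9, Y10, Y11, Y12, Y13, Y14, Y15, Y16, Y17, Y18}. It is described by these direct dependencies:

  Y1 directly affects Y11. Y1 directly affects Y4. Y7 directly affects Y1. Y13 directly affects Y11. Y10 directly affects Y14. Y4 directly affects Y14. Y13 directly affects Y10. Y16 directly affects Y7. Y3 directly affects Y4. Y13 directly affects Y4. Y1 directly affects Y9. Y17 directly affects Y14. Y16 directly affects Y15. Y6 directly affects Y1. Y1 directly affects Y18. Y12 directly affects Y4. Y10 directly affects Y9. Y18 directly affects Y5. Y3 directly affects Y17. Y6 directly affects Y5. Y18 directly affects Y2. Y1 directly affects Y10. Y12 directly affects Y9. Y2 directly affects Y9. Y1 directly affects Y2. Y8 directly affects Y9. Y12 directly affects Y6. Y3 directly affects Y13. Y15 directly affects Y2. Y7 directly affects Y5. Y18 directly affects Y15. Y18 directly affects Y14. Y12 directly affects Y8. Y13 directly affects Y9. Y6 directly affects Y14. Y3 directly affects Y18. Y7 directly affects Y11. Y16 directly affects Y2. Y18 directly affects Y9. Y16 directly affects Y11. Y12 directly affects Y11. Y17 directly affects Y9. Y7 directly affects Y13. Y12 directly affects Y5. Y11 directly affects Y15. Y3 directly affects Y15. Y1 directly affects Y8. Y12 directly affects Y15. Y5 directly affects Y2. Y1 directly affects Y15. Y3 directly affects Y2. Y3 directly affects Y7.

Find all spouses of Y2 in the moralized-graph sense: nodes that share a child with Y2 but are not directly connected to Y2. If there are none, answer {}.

{Y8, Y10, Y12, Y13, Y17}

Children of Y2: Y9.
  Y9's other parents are Y1, Y8, Y10, Y12, Y13, Y17, Y18.
Excluding nodes already adjacent to Y2 (Y1, Y3, Y5, Y9, Y15, Y16, Y18), the co-parent-only contribution is {Y8, Y10, Y12, Y13, Y17}.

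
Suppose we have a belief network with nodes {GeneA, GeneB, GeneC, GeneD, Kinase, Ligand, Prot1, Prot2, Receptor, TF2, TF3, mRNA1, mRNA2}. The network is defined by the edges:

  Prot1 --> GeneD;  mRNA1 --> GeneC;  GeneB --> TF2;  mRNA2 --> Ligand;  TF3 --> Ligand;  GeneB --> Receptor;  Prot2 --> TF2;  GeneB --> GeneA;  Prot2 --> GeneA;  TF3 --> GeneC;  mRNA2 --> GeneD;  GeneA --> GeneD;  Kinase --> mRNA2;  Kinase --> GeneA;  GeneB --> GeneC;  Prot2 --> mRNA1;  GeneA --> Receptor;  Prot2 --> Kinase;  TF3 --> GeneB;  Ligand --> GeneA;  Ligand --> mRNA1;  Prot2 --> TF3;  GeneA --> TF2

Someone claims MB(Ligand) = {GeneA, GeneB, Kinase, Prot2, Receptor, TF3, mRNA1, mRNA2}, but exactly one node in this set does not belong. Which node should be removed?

Recall MB(v) = parents ∪ children ∪ spouses, where spouses are the other parents of v's children.
Ligand's parents: TF3, mRNA2.
Ch(Ligand) = {GeneA, mRNA1}.
Parents of each child, excluding Ligand:
  mRNA1 also has parent Prot2.
  GeneA's other parents are GeneB, Kinase, Prot2.
MB(Ligand) = {GeneA, GeneB, Kinase, Prot2, TF3, mRNA1, mRNA2}.
Receptor is neither a parent, child, nor co-parent of Ligand, so it does not belong.

Receptor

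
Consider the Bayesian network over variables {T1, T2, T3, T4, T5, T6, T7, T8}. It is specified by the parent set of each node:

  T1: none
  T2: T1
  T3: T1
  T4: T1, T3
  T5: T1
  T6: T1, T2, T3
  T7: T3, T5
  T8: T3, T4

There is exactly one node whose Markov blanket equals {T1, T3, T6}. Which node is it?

The target node must have every member of {T1, T3, T6} as a parent, child, or co-parent, and no others.
Parents of T2: T1; children: T6; co-parents: T1, T3.
These exactly cover the given set, so the node is T2.

T2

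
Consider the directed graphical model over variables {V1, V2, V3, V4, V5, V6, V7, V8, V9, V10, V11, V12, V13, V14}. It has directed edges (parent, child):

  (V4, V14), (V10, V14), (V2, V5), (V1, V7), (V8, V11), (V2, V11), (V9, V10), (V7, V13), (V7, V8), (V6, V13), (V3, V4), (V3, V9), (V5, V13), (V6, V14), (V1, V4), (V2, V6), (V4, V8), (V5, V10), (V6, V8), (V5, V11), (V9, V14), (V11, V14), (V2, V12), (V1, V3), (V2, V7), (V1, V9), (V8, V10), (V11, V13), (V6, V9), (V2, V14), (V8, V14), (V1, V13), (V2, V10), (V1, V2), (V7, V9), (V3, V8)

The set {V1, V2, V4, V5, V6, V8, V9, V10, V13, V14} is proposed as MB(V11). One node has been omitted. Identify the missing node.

V11's children: V13, V14.
Pa(V11) = {V2, V5, V8}.
For each child, the remaining parents (spouses of V11):
  V13's other parents are V1, V5, V6, V7.
  V14 also has parents V2, V4, V6, V8, V9, V10.
MB(V11) = {V1, V2, V4, V5, V6, V7, V8, V9, V10, V13, V14}.
Comparing with the claimed set, V7 is missing.

V7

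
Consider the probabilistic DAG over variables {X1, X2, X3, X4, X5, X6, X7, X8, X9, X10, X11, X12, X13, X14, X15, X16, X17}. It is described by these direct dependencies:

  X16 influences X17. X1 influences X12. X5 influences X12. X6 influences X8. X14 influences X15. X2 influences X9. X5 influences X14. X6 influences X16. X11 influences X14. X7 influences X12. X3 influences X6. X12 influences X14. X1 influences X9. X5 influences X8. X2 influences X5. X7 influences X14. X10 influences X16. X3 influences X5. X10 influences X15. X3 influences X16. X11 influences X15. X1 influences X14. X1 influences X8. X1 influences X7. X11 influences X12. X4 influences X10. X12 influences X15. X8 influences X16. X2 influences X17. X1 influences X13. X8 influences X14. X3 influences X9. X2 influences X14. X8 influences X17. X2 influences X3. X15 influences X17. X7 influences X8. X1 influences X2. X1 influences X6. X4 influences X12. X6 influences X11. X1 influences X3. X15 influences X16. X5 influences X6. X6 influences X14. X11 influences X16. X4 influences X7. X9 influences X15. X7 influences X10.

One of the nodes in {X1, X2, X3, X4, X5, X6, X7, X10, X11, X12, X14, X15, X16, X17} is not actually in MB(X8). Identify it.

X8 has children X14, X16, X17.
X8 has parents X1, X5, X6, X7.
For each child, the remaining parents (spouses of X8):
  X14: X1, X2, X5, X6, X7, X11, X12
  X16: X3, X6, X10, X11, X15
  X17: X2, X15, X16
MB(X8) = {X1, X2, X3, X5, X6, X7, X10, X11, X12, X14, X15, X16, X17}.
X4 is neither a parent, child, nor co-parent of X8, so it does not belong.

X4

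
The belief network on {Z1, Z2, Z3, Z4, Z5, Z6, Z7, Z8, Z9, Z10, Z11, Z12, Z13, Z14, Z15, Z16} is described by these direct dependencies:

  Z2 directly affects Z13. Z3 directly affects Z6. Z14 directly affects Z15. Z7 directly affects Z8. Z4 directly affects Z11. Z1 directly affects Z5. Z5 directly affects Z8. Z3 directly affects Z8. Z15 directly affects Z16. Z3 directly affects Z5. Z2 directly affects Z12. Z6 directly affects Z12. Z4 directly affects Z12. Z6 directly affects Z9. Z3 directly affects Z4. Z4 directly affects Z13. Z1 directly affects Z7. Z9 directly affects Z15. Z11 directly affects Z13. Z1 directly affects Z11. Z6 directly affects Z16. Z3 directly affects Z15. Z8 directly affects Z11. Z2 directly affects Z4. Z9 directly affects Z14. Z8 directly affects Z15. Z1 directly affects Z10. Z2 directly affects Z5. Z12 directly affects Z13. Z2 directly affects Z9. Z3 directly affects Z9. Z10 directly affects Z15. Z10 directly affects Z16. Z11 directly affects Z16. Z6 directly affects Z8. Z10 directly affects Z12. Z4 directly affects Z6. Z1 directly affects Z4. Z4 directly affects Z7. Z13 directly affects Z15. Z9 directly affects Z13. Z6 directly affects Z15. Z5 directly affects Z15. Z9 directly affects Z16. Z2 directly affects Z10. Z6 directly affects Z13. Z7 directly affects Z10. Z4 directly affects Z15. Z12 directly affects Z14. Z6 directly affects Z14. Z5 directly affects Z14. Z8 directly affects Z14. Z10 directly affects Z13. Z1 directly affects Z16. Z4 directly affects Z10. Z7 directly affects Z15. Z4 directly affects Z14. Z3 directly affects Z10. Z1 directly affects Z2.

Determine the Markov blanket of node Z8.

{Z1, Z3, Z4, Z5, Z6, Z7, Z9, Z10, Z11, Z12, Z13, Z14, Z15}

Recall MB(v) = parents ∪ children ∪ spouses, where spouses are the other parents of v's children.
Pa(Z8) = {Z3, Z5, Z6, Z7}.
Z8 has children Z11, Z14, Z15.
Parents of each child, excluding Z8:
  Z11's other parents are Z1, Z4.
  parents(Z14) \ {Z8} = {Z4, Z5, Z6, Z9, Z12}.
  Z15's other parents are Z3, Z4, Z5, Z6, Z7, Z9, Z10, Z13, Z14.
MB(Z8) = {Z1, Z3, Z4, Z5, Z6, Z7, Z9, Z10, Z11, Z12, Z13, Z14, Z15}.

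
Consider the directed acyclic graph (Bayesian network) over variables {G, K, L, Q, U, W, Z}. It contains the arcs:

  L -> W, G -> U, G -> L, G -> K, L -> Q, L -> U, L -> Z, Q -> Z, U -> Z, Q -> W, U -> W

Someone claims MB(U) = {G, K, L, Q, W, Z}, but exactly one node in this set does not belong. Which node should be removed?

K

By definition, MB(U) is built from U's parents, U's children, and the co-parents of U.
U's parents: G, L.
U's children: W, Z.
Other parents of U's children:
  W: L, Q
  Z: L, Q
MB(U) = {G, L, Q, W, Z}.
K is neither a parent, child, nor co-parent of U, so it does not belong.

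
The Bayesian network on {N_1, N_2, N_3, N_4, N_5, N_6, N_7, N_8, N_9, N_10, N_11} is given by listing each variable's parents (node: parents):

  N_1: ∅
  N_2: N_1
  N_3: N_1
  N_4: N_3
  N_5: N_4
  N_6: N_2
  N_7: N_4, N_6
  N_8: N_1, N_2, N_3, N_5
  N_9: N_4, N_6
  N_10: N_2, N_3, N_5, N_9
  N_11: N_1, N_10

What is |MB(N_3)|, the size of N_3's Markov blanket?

7

Pa(N_3) = {N_1}.
N_3 has children N_4, N_8, N_10.
Co-parents of N_3 (other parents of its children):
  N_4: no additional parents.
  parents(N_8) \ {N_3} = {N_1, N_2, N_5}.
  N_10's other parents are N_2, N_5, N_9.
MB(N_3) = {N_1, N_2, N_4, N_5, N_8, N_9, N_10}, which has 7 nodes.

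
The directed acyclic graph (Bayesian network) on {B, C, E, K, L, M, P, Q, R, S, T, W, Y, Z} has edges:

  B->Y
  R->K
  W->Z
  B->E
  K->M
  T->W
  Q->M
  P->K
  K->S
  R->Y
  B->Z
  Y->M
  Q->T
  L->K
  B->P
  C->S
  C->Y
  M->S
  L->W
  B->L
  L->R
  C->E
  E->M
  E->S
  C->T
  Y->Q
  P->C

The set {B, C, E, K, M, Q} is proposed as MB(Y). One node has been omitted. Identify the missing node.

R

Recall MB(v) = parents ∪ children ∪ spouses, where spouses are the other parents of v's children.
Y has children M, Q.
Y's parents: B, C, R.
For each child, the remaining parents (spouses of Y):
  Q: —
  M: E, K, Q
MB(Y) = {B, C, E, K, M, Q, R}.
Comparing with the claimed set, R is missing.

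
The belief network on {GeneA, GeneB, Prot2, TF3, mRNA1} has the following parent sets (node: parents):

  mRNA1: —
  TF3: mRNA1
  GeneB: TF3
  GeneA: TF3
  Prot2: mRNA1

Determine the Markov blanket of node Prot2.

Recall MB(v) = parents ∪ children ∪ spouses, where spouses are the other parents of v's children.
Prot2's parents: mRNA1.
Children of Prot2: none.
Prot2 has no children, so there are no co-parents.
Union: {mRNA1} ∪ {} ∪ {} = {mRNA1}.

{mRNA1}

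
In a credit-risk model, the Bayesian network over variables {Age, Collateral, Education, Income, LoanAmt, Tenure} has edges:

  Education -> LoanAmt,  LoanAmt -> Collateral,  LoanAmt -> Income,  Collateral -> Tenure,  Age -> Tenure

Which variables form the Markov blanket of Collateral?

{Age, LoanAmt, Tenure}

Collateral's children: Tenure.
Parents of Collateral: LoanAmt.
Other parents of Collateral's children:
  Tenure also has parent Age.
So the Markov blanket of Collateral is {Age, LoanAmt, Tenure}.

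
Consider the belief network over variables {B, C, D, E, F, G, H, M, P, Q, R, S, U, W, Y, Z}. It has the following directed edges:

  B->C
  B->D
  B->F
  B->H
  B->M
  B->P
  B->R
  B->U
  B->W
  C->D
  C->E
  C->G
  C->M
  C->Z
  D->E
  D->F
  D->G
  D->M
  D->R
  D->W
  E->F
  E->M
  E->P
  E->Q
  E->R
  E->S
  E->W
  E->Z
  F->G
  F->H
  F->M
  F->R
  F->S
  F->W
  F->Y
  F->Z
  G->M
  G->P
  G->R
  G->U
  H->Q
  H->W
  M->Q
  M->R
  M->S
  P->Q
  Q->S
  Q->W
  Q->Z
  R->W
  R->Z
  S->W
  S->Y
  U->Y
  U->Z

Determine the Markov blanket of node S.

Parents of S: E, F, M, Q.
Children of S: W, Y.
Parents of each child, excluding S:
  W's other parents are B, D, E, F, H, Q, R.
  Y's other parents are F, U.
Union: {E, F, M, Q} ∪ {W, Y} ∪ {B, D, E, F, H, Q, R, U} = {B, D, E, F, H, M, Q, R, U, W, Y}.

{B, D, E, F, H, M, Q, R, U, W, Y}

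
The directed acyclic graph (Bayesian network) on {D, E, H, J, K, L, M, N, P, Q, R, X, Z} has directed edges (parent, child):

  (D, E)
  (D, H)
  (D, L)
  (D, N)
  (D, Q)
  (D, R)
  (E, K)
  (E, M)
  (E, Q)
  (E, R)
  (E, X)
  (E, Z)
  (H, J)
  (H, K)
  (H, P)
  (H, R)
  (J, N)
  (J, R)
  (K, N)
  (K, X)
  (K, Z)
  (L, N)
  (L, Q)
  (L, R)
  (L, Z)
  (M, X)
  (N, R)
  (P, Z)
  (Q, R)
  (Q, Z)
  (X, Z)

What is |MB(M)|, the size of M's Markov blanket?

The Markov blanket of a node is its parents, its children, and the other parents of its children.
M's parents: E.
M has child X.
Parents of each child, excluding M:
  X: E, K
MB(M) = {E, K, X}, which has 3 nodes.

3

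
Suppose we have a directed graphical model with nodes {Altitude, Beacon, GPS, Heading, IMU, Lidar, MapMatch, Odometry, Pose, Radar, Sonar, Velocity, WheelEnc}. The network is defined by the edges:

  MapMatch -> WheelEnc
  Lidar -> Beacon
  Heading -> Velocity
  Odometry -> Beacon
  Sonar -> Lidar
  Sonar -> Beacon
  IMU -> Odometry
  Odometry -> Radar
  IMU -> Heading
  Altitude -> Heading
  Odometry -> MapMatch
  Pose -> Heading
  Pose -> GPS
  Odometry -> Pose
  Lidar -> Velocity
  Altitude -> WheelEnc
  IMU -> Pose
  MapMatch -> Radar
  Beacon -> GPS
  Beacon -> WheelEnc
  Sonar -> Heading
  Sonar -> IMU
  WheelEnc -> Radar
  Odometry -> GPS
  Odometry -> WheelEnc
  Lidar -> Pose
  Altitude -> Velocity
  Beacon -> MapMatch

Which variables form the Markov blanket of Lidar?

Recall MB(v) = parents ∪ children ∪ spouses, where spouses are the other parents of v's children.
Lidar has parent Sonar.
Children of Lidar: Beacon, Pose, Velocity.
Co-parents of Lidar (other parents of its children):
  Pose also has parents IMU, Odometry.
  Beacon's other parents are Odometry, Sonar.
  parents(Velocity) \ {Lidar} = {Altitude, Heading}.
So the Markov blanket of Lidar is {Altitude, Beacon, Heading, IMU, Odometry, Pose, Sonar, Velocity}.

{Altitude, Beacon, Heading, IMU, Odometry, Pose, Sonar, Velocity}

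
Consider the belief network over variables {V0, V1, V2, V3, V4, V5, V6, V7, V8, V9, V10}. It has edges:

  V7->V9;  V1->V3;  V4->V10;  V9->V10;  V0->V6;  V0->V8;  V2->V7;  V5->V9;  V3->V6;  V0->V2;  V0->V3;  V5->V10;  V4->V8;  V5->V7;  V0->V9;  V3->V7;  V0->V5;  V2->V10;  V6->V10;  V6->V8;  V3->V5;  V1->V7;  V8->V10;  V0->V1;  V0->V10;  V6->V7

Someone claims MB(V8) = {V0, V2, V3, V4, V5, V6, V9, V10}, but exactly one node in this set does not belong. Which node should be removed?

V3

A node's Markov blanket = Pa ∪ Ch ∪ (parents of Ch other than the node itself).
Pa(V8) = {V0, V4, V6}.
Ch(V8) = {V10}.
Co-parents of V8 (other parents of its children):
  V10 also has parents V0, V2, V4, V5, V6, V9.
MB(V8) = {V0, V2, V4, V5, V6, V9, V10}.
V3 is neither a parent, child, nor co-parent of V8, so it does not belong.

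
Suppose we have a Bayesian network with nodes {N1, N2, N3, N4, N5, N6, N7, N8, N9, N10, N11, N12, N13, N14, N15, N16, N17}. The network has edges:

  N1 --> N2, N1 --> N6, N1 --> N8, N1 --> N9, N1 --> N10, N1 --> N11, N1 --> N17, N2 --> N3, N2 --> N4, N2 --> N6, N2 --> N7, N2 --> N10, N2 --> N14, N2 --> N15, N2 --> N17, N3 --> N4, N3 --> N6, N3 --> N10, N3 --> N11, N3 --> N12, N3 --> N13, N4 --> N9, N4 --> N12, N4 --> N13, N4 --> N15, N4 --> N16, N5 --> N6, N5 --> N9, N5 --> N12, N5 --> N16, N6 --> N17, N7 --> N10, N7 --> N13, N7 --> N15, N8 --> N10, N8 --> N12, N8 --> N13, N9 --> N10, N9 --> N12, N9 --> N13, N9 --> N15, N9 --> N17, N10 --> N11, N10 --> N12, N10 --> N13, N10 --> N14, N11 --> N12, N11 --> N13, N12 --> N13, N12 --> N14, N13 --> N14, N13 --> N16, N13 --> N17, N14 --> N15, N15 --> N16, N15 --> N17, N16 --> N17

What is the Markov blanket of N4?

A node's Markov blanket = Pa ∪ Ch ∪ (parents of Ch other than the node itself).
N4 has parents N2, N3.
N4's children: N9, N12, N13, N15, N16.
For each child, the remaining parents (spouses of N4):
  N9's other parents are N1, N5.
  parents(N12) \ {N4} = {N3, N5, N8, N9, N10, N11}.
  N13 also has parents N3, N7, N8, N9, N10, N11, N12.
  N15 also has parents N2, N7, N9, N14.
  N16's other parents are N5, N13, N15.
MB(N4) = {N1, N2, N3, N5, N7, N8, N9, N10, N11, N12, N13, N14, N15, N16}.

{N1, N2, N3, N5, N7, N8, N9, N10, N11, N12, N13, N14, N15, N16}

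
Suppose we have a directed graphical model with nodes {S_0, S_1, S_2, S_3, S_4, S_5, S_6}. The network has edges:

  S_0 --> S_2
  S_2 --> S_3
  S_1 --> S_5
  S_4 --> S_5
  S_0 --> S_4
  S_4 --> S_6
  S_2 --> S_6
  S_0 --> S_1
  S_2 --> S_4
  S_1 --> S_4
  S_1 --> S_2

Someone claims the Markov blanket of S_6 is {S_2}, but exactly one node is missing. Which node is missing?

S_4

Recall MB(v) = parents ∪ children ∪ spouses, where spouses are the other parents of v's children.
S_6 has parents S_2, S_4.
Ch(S_6) = {}.
S_6 has no children, so there are no co-parents.
MB(S_6) = {S_2, S_4}.
Comparing with the claimed set, S_4 is missing.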